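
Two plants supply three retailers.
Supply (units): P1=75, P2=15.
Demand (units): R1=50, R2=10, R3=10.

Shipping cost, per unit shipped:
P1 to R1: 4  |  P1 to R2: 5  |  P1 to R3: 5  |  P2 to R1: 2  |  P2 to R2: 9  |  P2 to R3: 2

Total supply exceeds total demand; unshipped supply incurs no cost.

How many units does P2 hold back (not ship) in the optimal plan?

0

Minimum-cost shipments:
  P1→R1: 45 units
  P1→R2: 10 units
  P2→R1: 5 units
  P2→R3: 10 units
Total cost = 260.
P2 ships 15 of its 15, leaving 0.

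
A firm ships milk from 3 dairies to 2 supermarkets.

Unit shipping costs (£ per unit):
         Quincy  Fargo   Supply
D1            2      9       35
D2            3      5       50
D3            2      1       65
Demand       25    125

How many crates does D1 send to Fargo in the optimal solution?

Solving gives:
  D1→Quincy: 25 crates
  D1→Fargo: 10 crates
  D2→Fargo: 50 crates
  D3→Fargo: 65 crates
Total cost = £455.
So D1→Fargo carries 10 crates.

10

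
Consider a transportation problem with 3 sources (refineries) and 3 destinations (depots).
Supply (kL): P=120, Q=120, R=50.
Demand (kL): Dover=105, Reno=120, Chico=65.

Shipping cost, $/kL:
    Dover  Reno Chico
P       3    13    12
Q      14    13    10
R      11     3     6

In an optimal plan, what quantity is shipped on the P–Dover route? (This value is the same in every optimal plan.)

The minimum-cost plan:
  P→Dover: 105 × $3 = $315
  P→Reno: 15 × $13 = $195
  Q→Reno: 55 × $13 = $715
  Q→Chico: 65 × $10 = $650
  R→Reno: 50 × $3 = $150
Total cost = $2025.
So P→Dover carries 105 kL.

105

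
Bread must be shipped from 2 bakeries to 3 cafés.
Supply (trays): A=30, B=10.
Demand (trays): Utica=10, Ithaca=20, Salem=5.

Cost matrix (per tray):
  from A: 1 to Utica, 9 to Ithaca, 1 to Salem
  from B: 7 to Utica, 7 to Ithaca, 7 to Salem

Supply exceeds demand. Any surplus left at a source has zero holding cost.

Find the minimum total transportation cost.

An optimal shipping plan:
  A–Utica: 10 × 1 = 10
  A–Ithaca: 10 × 9 = 90
  A–Salem: 5 × 1 = 5
  B–Ithaca: 10 × 7 = 70
Total = 10 + 90 + 5 + 70 = 175.

175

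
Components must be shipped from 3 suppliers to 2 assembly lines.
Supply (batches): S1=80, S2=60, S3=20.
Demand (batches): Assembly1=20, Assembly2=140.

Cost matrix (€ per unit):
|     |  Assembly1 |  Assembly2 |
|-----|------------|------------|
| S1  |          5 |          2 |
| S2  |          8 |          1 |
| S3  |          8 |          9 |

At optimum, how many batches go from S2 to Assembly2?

Optimal shipments:
  S1 to Assembly2: 80 batches
  S2 to Assembly2: 60 batches
  S3 to Assembly1: 20 batches
Total cost = €380.
So S2→Assembly2 carries 60 batches.

60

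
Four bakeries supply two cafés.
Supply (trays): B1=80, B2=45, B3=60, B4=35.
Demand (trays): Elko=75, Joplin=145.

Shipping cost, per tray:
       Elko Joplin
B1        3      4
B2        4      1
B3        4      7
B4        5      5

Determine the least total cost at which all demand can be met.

A cheapest plan:
  B1->Elko: 15 × 3 = 45
  B1->Joplin: 65 × 4 = 260
  B2->Joplin: 45 × 1 = 45
  B3->Elko: 60 × 4 = 240
  B4->Joplin: 35 × 5 = 175
Total = 45 + 260 + 45 + 240 + 175 = 765.

765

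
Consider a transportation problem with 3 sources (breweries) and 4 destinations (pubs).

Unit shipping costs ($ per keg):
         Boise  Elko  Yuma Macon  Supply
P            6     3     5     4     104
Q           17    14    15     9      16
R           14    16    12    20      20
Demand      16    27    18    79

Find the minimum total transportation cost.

A cheapest plan:
  P–Boise: 14 × $6 = $84
  P–Elko: 27 × $3 = $81
  P–Macon: 63 × $4 = $252
  Q–Macon: 16 × $9 = $144
  R–Boise: 2 × $14 = $28
  R–Yuma: 18 × $12 = $216
Total = 84 + 81 + 252 + 144 + 28 + 216 = $805.

805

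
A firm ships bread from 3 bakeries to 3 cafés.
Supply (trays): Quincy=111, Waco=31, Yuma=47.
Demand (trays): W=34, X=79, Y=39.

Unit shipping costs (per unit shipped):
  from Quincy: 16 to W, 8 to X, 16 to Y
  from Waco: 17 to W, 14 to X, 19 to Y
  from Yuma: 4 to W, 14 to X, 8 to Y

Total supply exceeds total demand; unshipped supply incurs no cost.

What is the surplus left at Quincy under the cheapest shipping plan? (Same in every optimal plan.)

6

Minimum-cost shipments:
  Quincy->X: 79 × 8 = 632
  Quincy->Y: 26 × 16 = 416
  Yuma->W: 34 × 4 = 136
  Yuma->Y: 13 × 8 = 104
Total cost = 1288.
Quincy ships 105 of its 111, leaving 6.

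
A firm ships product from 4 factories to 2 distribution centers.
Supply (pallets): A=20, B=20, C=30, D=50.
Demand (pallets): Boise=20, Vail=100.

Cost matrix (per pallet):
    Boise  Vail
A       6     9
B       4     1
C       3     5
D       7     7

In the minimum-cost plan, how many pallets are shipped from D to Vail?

The minimum-cost plan:
  A->Boise: 20 pallets
  B->Vail: 20 pallets
  C->Vail: 30 pallets
  D->Vail: 50 pallets
Total cost = 640.
So D→Vail carries 50 pallets.

50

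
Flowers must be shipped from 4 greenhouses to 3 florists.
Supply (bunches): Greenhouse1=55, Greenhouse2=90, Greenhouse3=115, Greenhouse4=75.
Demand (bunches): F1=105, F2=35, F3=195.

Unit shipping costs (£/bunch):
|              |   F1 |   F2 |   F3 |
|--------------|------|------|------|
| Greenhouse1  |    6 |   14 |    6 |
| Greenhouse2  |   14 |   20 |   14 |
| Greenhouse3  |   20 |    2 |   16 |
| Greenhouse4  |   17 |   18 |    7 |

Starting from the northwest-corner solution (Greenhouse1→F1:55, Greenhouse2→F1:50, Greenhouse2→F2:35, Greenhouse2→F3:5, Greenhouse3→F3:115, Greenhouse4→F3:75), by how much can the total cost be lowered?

Current plan cost = 55·6 + 50·14 + 35·20 + 5·14 + 115·16 + 75·7 = £4165.
Optimal plan:
  Greenhouse1 to F1: 15 × £6 = £90
  Greenhouse1 to F3: 40 × £6 = £240
  Greenhouse2 to F1: 90 × £14 = £1260
  Greenhouse3 to F2: 35 × £2 = £70
  Greenhouse3 to F3: 80 × £16 = £1280
  Greenhouse4 to F3: 75 × £7 = £525
Optimal cost = £3465.
Saving = 4165 − 3465 = £700.

700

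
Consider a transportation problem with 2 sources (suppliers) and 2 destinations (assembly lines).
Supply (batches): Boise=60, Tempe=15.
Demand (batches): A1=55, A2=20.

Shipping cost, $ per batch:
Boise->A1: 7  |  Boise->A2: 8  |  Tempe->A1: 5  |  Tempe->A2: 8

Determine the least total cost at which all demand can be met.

Optimal allocation:
  Boise–A1: 40 batches
  Boise–A2: 20 batches
  Tempe–A1: 15 batches
Total cost = $515.
(Supply check: Boise ships 60; Tempe ships 15.)

515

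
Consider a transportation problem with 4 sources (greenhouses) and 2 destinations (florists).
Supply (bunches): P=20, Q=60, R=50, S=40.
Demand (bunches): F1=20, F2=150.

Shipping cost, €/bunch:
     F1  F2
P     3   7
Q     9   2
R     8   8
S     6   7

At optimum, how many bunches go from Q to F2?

Optimal shipments:
  P to F1: 20 × €3 = €60
  Q to F2: 60 × €2 = €120
  R to F2: 50 × €8 = €400
  S to F2: 40 × €7 = €280
Total cost = €860.
So Q→F2 carries 60 bunches.

60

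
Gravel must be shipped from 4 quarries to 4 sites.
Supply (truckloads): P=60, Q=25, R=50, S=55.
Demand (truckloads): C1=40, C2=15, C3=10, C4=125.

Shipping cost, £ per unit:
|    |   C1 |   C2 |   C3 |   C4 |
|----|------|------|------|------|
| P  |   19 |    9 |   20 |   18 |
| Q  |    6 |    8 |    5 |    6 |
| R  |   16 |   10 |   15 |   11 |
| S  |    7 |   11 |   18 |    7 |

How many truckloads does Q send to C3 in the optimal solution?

Optimal shipments:
  P→C2: 15 truckloads
  P→C4: 45 truckloads
  Q→C3: 10 truckloads
  Q→C4: 15 truckloads
  R→C4: 50 truckloads
  S→C1: 40 truckloads
  S→C4: 15 truckloads
Total cost = £2020.
So Q→C3 carries 10 truckloads.

10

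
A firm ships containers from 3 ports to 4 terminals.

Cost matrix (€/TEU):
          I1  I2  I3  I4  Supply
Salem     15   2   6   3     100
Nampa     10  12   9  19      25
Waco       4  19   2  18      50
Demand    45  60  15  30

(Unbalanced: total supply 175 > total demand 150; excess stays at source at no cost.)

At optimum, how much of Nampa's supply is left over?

Minimum-cost shipments:
  Salem–I2: 60 TEU
  Salem–I3: 10 TEU
  Salem–I4: 30 TEU
  Waco–I1: 45 TEU
  Waco–I3: 5 TEU
Total cost = €460.
Nampa ships 0 of its 25, leaving 25.

25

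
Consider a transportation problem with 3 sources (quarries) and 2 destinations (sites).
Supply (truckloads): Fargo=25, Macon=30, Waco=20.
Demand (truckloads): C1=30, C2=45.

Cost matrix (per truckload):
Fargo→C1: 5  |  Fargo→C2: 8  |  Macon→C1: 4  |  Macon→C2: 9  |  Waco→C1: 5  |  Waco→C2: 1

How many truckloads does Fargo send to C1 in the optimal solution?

The minimum-cost plan:
  Fargo->C2: 25 × 8 = 200
  Macon->C1: 30 × 4 = 120
  Waco->C2: 20 × 1 = 20
Total cost = 340.
The route Fargo→C1 is not used.

0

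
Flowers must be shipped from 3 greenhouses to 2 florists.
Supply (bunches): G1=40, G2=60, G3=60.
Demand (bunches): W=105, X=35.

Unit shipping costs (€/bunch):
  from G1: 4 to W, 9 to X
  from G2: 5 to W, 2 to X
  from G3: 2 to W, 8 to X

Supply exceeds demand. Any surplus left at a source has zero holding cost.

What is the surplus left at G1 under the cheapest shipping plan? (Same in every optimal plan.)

0

Minimum-cost shipments:
  G1→W: 40 × €4 = €160
  G2→W: 5 × €5 = €25
  G2→X: 35 × €2 = €70
  G3→W: 60 × €2 = €120
Total cost = €375.
G1 ships 40 of its 40, leaving 0.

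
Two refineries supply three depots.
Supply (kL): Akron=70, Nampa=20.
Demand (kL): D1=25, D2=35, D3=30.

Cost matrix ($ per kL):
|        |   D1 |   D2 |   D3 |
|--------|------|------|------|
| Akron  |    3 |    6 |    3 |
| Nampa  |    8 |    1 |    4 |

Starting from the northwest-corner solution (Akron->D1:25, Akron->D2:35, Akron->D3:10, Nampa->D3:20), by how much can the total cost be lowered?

120

Current plan cost = 25·3 + 35·6 + 10·3 + 20·4 = $395.
Optimal plan:
  Akron–D1: 25 × $3 = $75
  Akron–D2: 15 × $6 = $90
  Akron–D3: 30 × $3 = $90
  Nampa–D2: 20 × $1 = $20
Optimal cost = $275.
Saving = 395 − 275 = $120.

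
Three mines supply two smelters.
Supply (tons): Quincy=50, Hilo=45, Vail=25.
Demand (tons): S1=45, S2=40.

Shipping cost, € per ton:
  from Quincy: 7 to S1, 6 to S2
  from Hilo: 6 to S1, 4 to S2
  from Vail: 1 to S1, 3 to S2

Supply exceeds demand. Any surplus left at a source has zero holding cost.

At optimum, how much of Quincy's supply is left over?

35

Minimum-cost shipments:
  Quincy–S1: 15 × €7 = €105
  Hilo–S1: 5 × €6 = €30
  Hilo–S2: 40 × €4 = €160
  Vail–S1: 25 × €1 = €25
Total cost = €320.
Quincy ships 15 of its 50, leaving 35.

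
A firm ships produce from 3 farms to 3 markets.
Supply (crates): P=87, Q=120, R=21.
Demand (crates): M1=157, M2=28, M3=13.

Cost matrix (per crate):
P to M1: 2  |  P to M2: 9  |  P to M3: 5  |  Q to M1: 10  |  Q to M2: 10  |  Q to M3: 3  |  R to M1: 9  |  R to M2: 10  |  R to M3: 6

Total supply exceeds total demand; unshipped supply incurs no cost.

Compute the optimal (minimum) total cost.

1172

One minimum-cost allocation:
  P to M1: 87 × 2 = 174
  Q to M1: 49 × 10 = 490
  Q to M2: 28 × 10 = 280
  Q to M3: 13 × 3 = 39
  R to M1: 21 × 9 = 189
Total = 174 + 490 + 280 + 39 + 189 = 1172.
(Supply check: P ships 87; Q ships 90; R ships 21.)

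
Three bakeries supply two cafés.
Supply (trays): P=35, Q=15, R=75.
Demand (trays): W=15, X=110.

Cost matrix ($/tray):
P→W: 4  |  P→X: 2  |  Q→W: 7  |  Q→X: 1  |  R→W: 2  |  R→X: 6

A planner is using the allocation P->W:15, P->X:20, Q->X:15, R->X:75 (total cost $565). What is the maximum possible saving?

Current plan cost = 15·4 + 20·2 + 15·1 + 75·6 = $565.
Optimal plan:
  P–X: 35 × $2 = $70
  Q–X: 15 × $1 = $15
  R–W: 15 × $2 = $30
  R–X: 60 × $6 = $360
Optimal cost = $475.
Saving = 565 − 475 = $90.

90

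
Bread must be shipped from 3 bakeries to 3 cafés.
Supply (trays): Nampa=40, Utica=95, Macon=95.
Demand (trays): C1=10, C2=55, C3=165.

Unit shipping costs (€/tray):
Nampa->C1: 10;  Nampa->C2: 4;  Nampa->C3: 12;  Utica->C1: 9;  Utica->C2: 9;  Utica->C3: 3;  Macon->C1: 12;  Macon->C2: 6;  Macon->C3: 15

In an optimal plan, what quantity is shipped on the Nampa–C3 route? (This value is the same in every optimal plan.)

Solving gives:
  Nampa–C3: 40 × €12 = €480
  Utica–C3: 95 × €3 = €285
  Macon–C1: 10 × €12 = €120
  Macon–C2: 55 × €6 = €330
  Macon–C3: 30 × €15 = €450
Total cost = €1665.
So Nampa→C3 carries 40 trays.

40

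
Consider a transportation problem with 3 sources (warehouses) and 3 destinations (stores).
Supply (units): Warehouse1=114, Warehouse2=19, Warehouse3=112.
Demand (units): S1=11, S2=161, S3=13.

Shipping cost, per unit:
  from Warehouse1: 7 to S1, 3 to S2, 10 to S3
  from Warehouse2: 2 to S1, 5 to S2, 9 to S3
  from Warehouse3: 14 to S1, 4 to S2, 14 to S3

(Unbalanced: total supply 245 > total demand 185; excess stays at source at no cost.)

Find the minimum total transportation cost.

679

An optimal shipping plan:
  Warehouse1→S2: 109 × 3 = 327
  Warehouse1→S3: 5 × 10 = 50
  Warehouse2→S1: 11 × 2 = 22
  Warehouse2→S3: 8 × 9 = 72
  Warehouse3→S2: 52 × 4 = 208
Total = 327 + 50 + 22 + 72 + 208 = 679.
(Supply check: Warehouse1 ships 114; Warehouse2 ships 19; Warehouse3 ships 52.)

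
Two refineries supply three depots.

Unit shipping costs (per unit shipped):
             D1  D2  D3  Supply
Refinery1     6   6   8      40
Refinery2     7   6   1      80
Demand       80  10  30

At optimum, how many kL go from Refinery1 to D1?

40

Solving gives:
  Refinery1→D1: 40 × 6 = 240
  Refinery2→D1: 40 × 7 = 280
  Refinery2→D2: 10 × 6 = 60
  Refinery2→D3: 30 × 1 = 30
Total cost = 610.
So Refinery1→D1 carries 40 kL.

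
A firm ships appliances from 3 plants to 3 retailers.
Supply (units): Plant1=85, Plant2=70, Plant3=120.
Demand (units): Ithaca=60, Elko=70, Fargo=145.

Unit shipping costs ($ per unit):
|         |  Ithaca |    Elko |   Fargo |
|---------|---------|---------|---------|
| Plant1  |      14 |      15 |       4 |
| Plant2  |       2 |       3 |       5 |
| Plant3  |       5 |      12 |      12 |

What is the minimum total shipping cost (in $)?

Optimal allocation:
  Plant1->Fargo: 85 × $4 = $340
  Plant2->Elko: 70 × $3 = $210
  Plant3->Ithaca: 60 × $5 = $300
  Plant3->Fargo: 60 × $12 = $720
Total = 340 + 210 + 300 + 720 = $1570.
(Supply check: Plant1 ships 85; Plant2 ships 70; Plant3 ships 120.)

1570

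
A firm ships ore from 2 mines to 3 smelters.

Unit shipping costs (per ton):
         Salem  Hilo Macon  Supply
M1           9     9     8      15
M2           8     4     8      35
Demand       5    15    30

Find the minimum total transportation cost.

340

One minimum-cost allocation:
  M1->Macon: 15 × 8 = 120
  M2->Salem: 5 × 8 = 40
  M2->Hilo: 15 × 4 = 60
  M2->Macon: 15 × 8 = 120
Total = 120 + 40 + 60 + 120 = 340.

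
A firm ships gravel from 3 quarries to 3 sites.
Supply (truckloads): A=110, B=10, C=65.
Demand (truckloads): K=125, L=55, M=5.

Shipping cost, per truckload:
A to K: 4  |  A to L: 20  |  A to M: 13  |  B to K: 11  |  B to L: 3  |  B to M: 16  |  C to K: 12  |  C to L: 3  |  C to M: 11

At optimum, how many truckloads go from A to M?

0

The minimum-cost plan:
  A to K: 110 × 4 = 440
  B to K: 10 × 11 = 110
  C to K: 5 × 12 = 60
  C to L: 55 × 3 = 165
  C to M: 5 × 11 = 55
Total cost = 830.
The route A→M is not used.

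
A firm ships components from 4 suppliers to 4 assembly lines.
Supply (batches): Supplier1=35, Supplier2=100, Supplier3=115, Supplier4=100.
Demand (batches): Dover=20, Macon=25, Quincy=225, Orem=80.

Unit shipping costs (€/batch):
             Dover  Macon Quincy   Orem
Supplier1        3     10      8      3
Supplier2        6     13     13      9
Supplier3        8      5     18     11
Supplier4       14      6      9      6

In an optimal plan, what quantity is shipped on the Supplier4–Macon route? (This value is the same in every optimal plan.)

0

Optimal shipments:
  Supplier1 to Quincy: 25 × €8 = €200
  Supplier1 to Orem: 10 × €3 = €30
  Supplier2 to Quincy: 100 × €13 = €1300
  Supplier3 to Dover: 20 × €8 = €160
  Supplier3 to Macon: 25 × €5 = €125
  Supplier3 to Orem: 70 × €11 = €770
  Supplier4 to Quincy: 100 × €9 = €900
Total cost = €3485.
The route Supplier4→Macon is not used.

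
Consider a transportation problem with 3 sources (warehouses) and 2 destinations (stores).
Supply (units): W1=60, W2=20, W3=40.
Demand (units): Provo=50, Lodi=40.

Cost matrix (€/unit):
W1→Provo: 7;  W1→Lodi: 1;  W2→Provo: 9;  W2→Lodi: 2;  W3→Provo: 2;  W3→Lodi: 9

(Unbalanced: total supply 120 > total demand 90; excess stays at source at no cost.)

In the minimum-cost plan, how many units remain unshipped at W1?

10

An optimal plan:
  W1 to Provo: 10 × €7 = €70
  W1 to Lodi: 40 × €1 = €40
  W3 to Provo: 40 × €2 = €80
Total cost = €190.
W1 ships 50 of its 60, leaving 10.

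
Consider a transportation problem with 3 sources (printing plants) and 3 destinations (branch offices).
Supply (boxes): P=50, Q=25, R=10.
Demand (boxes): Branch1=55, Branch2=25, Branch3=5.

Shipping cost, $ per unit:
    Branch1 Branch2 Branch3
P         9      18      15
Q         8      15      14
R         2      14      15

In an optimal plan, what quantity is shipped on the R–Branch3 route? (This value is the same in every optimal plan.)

0

Solving gives:
  P–Branch1: 45 boxes
  P–Branch3: 5 boxes
  Q–Branch2: 25 boxes
  R–Branch1: 10 boxes
Total cost = $875.
The route R→Branch3 is not used.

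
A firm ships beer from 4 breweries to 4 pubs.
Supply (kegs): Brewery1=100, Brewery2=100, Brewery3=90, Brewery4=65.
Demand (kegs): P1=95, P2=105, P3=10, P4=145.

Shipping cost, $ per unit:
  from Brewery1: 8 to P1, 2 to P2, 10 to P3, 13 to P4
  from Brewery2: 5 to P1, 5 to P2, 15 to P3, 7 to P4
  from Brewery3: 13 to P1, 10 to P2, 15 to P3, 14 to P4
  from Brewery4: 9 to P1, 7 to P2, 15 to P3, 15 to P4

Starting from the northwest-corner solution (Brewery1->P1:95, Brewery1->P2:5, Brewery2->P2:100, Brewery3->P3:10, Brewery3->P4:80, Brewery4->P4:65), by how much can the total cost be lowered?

840

Current plan cost = 95·8 + 5·2 + 100·5 + 10·15 + 80·14 + 65·15 = $3515.
Optimal plan:
  Brewery1 to P2: 100 × $2 = $200
  Brewery2 to P1: 30 × $5 = $150
  Brewery2 to P4: 70 × $7 = $490
  Brewery3 to P2: 5 × $10 = $50
  Brewery3 to P3: 10 × $15 = $150
  Brewery3 to P4: 75 × $14 = $1050
  Brewery4 to P1: 65 × $9 = $585
Optimal cost = $2675.
Saving = 3515 − 2675 = $840.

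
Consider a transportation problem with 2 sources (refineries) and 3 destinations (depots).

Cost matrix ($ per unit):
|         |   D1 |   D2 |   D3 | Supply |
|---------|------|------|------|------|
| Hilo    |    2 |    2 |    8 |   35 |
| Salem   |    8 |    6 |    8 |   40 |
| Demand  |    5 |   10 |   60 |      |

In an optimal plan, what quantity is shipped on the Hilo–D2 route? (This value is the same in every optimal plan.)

The minimum-cost plan:
  Hilo–D1: 5 × $2 = $10
  Hilo–D2: 10 × $2 = $20
  Hilo–D3: 20 × $8 = $160
  Salem–D3: 40 × $8 = $320
Total cost = $510.
So Hilo→D2 carries 10 kL.

10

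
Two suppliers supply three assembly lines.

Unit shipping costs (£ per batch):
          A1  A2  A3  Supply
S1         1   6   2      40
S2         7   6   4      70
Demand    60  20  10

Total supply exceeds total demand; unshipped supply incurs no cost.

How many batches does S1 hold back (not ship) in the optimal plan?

An optimal plan:
  S1–A1: 40 × £1 = £40
  S2–A1: 20 × £7 = £140
  S2–A2: 20 × £6 = £120
  S2–A3: 10 × £4 = £40
Total cost = £340.
S1 ships 40 of its 40, leaving 0.

0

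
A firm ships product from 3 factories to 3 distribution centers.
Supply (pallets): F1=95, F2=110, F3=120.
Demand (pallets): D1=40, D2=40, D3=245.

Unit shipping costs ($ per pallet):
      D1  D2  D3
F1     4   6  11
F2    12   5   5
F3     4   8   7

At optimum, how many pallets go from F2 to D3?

110

The minimum-cost plan:
  F1->D1: 40 × $4 = $160
  F1->D2: 40 × $6 = $240
  F1->D3: 15 × $11 = $165
  F2->D3: 110 × $5 = $550
  F3->D3: 120 × $7 = $840
Total cost = $1955.
So F2→D3 carries 110 pallets.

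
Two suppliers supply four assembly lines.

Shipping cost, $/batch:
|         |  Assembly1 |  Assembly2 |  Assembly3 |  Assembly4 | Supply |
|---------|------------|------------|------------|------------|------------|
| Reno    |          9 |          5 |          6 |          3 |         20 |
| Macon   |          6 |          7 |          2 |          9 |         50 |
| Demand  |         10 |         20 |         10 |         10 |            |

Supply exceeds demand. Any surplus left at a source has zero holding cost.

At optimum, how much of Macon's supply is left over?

20

Minimum-cost shipments:
  Reno to Assembly2: 10 × $5 = $50
  Reno to Assembly4: 10 × $3 = $30
  Macon to Assembly1: 10 × $6 = $60
  Macon to Assembly2: 10 × $7 = $70
  Macon to Assembly3: 10 × $2 = $20
Total cost = $230.
Macon ships 30 of its 50, leaving 20.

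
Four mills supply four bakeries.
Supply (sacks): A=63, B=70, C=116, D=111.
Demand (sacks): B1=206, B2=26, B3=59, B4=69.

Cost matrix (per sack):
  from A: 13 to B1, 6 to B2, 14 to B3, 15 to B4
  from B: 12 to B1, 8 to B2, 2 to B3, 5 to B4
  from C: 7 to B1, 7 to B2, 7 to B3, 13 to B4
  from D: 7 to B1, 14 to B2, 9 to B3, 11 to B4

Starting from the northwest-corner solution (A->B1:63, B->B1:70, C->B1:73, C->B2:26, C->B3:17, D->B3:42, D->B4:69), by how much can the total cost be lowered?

Current plan cost = 63·13 + 70·12 + 73·7 + 26·7 + 17·7 + 42·9 + 69·11 = 3608.
Optimal plan:
  A–B2: 26 sacks
  A–B4: 37 sacks
  B–B3: 38 sacks
  B–B4: 32 sacks
  C–B1: 95 sacks
  C–B3: 21 sacks
  D–B1: 111 sacks
Optimal cost = 2536.
Saving = 3608 − 2536 = 1072.

1072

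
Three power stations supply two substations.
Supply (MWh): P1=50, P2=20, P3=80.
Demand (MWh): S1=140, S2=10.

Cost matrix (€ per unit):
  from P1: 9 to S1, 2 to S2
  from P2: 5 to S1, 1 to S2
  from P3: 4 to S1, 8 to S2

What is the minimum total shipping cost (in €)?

800

An optimal shipping plan:
  P1->S1: 40 × €9 = €360
  P1->S2: 10 × €2 = €20
  P2->S1: 20 × €5 = €100
  P3->S1: 80 × €4 = €320
Total = 360 + 20 + 100 + 320 = €800.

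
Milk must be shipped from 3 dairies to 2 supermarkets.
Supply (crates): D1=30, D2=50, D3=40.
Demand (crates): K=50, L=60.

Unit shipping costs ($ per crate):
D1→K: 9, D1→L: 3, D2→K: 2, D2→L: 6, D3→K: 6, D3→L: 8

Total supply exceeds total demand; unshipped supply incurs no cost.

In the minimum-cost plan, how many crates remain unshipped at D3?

10

An optimal plan:
  D1→L: 30 crates
  D2→K: 50 crates
  D3→L: 30 crates
Total cost = $430.
D3 ships 30 of its 40, leaving 10.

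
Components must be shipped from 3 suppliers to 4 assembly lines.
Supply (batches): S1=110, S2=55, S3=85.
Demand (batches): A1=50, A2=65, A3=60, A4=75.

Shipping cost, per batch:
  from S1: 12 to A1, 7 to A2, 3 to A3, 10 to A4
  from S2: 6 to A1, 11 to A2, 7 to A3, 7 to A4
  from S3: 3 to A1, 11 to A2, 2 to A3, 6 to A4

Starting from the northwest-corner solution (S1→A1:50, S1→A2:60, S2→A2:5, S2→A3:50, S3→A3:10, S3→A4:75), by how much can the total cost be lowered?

Current plan cost = 50·12 + 60·7 + 5·11 + 50·7 + 10·2 + 75·6 = 1895.
Optimal plan:
  S1->A2: 65 batches
  S1->A3: 45 batches
  S2->A4: 55 batches
  S3->A1: 50 batches
  S3->A3: 15 batches
  S3->A4: 20 batches
Optimal cost = 1275.
Saving = 1895 − 1275 = 620.

620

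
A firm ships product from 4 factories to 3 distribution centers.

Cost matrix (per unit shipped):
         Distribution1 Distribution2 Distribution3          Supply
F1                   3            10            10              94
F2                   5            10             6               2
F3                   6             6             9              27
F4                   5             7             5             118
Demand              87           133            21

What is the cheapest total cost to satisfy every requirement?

One minimum-cost allocation:
  F1–Distribution1: 87 × 3 = 261
  F1–Distribution2: 7 × 10 = 70
  F2–Distribution3: 2 × 6 = 12
  F3–Distribution2: 27 × 6 = 162
  F4–Distribution2: 99 × 7 = 693
  F4–Distribution3: 19 × 5 = 95
Total = 261 + 70 + 12 + 162 + 693 + 95 = 1293.

1293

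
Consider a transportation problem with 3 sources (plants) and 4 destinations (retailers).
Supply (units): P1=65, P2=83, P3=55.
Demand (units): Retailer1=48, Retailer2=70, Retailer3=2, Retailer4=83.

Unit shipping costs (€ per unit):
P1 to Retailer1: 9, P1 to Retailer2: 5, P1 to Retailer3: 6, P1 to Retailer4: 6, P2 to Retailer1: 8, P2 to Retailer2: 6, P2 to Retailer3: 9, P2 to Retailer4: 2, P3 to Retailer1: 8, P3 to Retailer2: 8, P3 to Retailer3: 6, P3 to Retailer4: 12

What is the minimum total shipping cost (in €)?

One minimum-cost allocation:
  P1–Retailer2: 65 × €5 = €325
  P2–Retailer4: 83 × €2 = €166
  P3–Retailer1: 48 × €8 = €384
  P3–Retailer2: 5 × €8 = €40
  P3–Retailer3: 2 × €6 = €12
Total = 325 + 166 + 384 + 40 + 12 = €927.
(Supply check: P1 ships 65; P2 ships 83; P3 ships 55.)

927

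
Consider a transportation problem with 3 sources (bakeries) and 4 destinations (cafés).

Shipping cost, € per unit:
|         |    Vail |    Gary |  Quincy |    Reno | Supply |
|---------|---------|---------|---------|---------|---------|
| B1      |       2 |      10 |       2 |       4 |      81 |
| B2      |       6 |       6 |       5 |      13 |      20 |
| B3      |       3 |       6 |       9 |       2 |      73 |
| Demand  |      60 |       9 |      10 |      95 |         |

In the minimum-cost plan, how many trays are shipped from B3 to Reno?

The minimum-cost plan:
  B1→Vail: 59 trays
  B1→Reno: 22 trays
  B2→Vail: 1 trays
  B2→Gary: 9 trays
  B2→Quincy: 10 trays
  B3→Reno: 73 trays
Total cost = €462.
So B3→Reno carries 73 trays.

73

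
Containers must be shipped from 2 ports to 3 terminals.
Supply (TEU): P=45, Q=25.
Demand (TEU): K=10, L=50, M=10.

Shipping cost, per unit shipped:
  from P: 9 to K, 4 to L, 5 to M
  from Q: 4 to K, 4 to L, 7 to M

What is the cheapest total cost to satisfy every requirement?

290

Optimal allocation:
  P–L: 35 TEU
  P–M: 10 TEU
  Q–K: 10 TEU
  Q–L: 15 TEU
Total cost = 290.
(Supply check: P ships 45; Q ships 25.)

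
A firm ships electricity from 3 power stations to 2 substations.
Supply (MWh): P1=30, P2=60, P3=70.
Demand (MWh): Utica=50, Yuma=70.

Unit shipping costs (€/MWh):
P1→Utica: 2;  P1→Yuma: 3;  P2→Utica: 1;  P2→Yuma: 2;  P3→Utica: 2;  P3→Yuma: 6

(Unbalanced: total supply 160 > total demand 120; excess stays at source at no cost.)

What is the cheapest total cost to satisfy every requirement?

One minimum-cost allocation:
  P1–Yuma: 30 × €3 = €90
  P2–Utica: 20 × €1 = €20
  P2–Yuma: 40 × €2 = €80
  P3–Utica: 30 × €2 = €60
Total = 90 + 20 + 80 + 60 = €250.

250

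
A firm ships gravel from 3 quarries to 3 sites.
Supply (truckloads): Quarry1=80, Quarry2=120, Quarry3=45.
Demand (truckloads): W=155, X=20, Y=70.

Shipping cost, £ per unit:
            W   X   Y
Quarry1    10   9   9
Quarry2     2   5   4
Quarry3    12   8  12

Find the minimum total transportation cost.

1430

A cheapest plan:
  Quarry1->W: 10 × £10 = £100
  Quarry1->Y: 70 × £9 = £630
  Quarry2->W: 120 × £2 = £240
  Quarry3->W: 25 × £12 = £300
  Quarry3->X: 20 × £8 = £160
Total = 100 + 630 + 240 + 300 + 160 = £1430.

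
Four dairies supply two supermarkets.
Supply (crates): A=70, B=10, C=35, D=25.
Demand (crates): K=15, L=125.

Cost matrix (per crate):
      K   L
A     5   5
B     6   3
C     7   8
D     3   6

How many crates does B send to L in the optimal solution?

10

Optimal shipments:
  A->L: 70 × 5 = 350
  B->L: 10 × 3 = 30
  C->L: 35 × 8 = 280
  D->K: 15 × 3 = 45
  D->L: 10 × 6 = 60
Total cost = 765.
So B→L carries 10 crates.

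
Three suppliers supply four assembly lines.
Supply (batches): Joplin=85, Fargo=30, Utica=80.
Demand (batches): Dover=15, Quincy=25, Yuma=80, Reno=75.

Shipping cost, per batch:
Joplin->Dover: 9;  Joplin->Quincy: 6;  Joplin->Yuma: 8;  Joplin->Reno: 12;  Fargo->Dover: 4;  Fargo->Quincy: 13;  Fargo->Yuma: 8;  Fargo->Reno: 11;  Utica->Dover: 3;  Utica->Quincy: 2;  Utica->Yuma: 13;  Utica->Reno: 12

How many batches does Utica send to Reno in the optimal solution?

40

Solving gives:
  Joplin→Yuma: 80 × 8 = 640
  Joplin→Reno: 5 × 12 = 60
  Fargo→Reno: 30 × 11 = 330
  Utica→Dover: 15 × 3 = 45
  Utica→Quincy: 25 × 2 = 50
  Utica→Reno: 40 × 12 = 480
Total cost = 1605.
So Utica→Reno carries 40 batches.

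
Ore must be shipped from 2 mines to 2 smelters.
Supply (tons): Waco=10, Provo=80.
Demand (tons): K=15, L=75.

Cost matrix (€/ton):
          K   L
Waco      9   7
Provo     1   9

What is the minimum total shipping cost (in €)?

Optimal allocation:
  Waco to L: 10 tons
  Provo to K: 15 tons
  Provo to L: 65 tons
Total cost = €670.
(Supply check: Waco ships 10; Provo ships 80.)

670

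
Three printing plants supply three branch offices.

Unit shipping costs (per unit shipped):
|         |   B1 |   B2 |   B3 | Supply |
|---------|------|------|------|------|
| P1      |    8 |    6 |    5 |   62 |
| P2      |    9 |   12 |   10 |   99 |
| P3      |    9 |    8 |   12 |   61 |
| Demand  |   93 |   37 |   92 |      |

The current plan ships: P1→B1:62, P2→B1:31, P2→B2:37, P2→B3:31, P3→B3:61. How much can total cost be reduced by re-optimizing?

Current plan cost = 62·8 + 31·9 + 37·12 + 31·10 + 61·12 = 2261.
Optimal plan:
  P1 to B3: 62 × 5 = 310
  P2 to B1: 69 × 9 = 621
  P2 to B3: 30 × 10 = 300
  P3 to B1: 24 × 9 = 216
  P3 to B2: 37 × 8 = 296
Optimal cost = 1743.
Saving = 2261 − 1743 = 518.

518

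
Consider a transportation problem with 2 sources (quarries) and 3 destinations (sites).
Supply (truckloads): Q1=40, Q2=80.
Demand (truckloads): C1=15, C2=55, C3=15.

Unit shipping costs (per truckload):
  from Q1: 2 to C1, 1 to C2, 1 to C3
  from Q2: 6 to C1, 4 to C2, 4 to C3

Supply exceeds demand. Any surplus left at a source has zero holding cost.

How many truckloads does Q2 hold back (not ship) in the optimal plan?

Minimum-cost shipments:
  Q1→C1: 15 × 2 = 30
  Q1→C2: 25 × 1 = 25
  Q2→C2: 30 × 4 = 120
  Q2→C3: 15 × 4 = 60
Total cost = 235.
Q2 ships 45 of its 80, leaving 35.

35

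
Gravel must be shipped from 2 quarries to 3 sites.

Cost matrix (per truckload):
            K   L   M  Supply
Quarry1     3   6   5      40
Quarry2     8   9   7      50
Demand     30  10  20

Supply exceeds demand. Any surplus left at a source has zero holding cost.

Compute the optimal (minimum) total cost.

290

One minimum-cost allocation:
  Quarry1–K: 30 × 3 = 90
  Quarry1–L: 10 × 6 = 60
  Quarry2–M: 20 × 7 = 140
Total = 90 + 60 + 140 = 290.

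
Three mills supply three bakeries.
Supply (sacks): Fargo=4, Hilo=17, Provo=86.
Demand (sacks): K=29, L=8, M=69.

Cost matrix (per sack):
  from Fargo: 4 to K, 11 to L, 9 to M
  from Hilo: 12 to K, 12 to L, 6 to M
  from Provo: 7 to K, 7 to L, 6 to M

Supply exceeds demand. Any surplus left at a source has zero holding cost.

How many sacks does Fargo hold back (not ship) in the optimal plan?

Minimum-cost shipments:
  Fargo–K: 4 sacks
  Hilo–M: 17 sacks
  Provo–K: 25 sacks
  Provo–L: 8 sacks
  Provo–M: 52 sacks
Total cost = 661.
Fargo ships 4 of its 4, leaving 0.

0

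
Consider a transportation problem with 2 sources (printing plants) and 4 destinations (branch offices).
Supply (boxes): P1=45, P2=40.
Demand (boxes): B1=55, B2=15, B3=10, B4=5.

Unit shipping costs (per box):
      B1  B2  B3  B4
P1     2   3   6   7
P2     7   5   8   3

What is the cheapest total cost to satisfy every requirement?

330

An optimal shipping plan:
  P1->B1: 45 boxes
  P2->B1: 10 boxes
  P2->B2: 15 boxes
  P2->B3: 10 boxes
  P2->B4: 5 boxes
Total cost = 330.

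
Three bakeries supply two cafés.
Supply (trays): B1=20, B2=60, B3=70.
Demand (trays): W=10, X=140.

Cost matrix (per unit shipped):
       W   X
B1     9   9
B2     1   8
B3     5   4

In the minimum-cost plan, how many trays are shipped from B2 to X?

50

Solving gives:
  B1 to X: 20 trays
  B2 to W: 10 trays
  B2 to X: 50 trays
  B3 to X: 70 trays
Total cost = 870.
So B2→X carries 50 trays.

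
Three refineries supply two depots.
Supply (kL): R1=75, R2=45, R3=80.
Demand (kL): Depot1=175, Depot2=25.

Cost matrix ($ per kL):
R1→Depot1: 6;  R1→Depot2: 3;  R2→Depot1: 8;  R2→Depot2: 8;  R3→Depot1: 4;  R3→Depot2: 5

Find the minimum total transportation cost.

1055

A cheapest plan:
  R1 to Depot1: 50 × $6 = $300
  R1 to Depot2: 25 × $3 = $75
  R2 to Depot1: 45 × $8 = $360
  R3 to Depot1: 80 × $4 = $320
Total = 300 + 75 + 360 + 320 = $1055.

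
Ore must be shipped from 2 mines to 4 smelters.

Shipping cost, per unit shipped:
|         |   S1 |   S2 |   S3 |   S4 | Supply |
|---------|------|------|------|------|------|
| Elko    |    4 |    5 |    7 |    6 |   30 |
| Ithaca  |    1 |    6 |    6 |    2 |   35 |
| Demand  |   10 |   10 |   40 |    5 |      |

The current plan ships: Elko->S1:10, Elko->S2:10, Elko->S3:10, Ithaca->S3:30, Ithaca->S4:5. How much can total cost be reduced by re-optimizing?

20

Current plan cost = 10·4 + 10·5 + 10·7 + 30·6 + 5·2 = 350.
Optimal plan:
  Elko→S2: 10 × 5 = 50
  Elko→S3: 20 × 7 = 140
  Ithaca→S1: 10 × 1 = 10
  Ithaca→S3: 20 × 6 = 120
  Ithaca→S4: 5 × 2 = 10
Optimal cost = 330.
Saving = 350 − 330 = 20.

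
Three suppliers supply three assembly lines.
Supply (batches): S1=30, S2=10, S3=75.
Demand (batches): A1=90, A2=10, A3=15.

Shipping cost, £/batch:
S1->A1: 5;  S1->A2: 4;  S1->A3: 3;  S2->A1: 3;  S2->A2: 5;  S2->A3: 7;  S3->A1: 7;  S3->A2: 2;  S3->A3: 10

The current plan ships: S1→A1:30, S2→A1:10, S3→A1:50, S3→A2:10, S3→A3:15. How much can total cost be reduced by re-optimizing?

75

Current plan cost = 30·5 + 10·3 + 50·7 + 10·2 + 15·10 = £700.
Optimal plan:
  S1→A1: 15 × £5 = £75
  S1→A3: 15 × £3 = £45
  S2→A1: 10 × £3 = £30
  S3→A1: 65 × £7 = £455
  S3→A2: 10 × £2 = £20
Optimal cost = £625.
Saving = 700 − 625 = £75.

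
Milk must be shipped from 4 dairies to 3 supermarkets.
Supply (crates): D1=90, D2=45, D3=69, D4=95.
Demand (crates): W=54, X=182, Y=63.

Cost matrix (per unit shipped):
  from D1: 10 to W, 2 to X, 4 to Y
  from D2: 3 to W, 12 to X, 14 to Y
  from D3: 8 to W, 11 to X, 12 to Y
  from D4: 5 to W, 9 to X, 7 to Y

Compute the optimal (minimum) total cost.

An optimal shipping plan:
  D1–X: 90 crates
  D2–W: 45 crates
  D3–X: 69 crates
  D4–W: 9 crates
  D4–X: 23 crates
  D4–Y: 63 crates
Total cost = 1767.

1767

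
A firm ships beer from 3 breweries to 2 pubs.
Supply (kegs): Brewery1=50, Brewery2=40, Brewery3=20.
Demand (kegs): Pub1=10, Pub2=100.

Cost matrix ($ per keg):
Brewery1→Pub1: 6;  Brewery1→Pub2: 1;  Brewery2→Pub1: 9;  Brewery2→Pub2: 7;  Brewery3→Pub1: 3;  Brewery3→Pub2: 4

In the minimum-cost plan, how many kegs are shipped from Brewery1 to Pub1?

0

Optimal shipments:
  Brewery1->Pub2: 50 kegs
  Brewery2->Pub2: 40 kegs
  Brewery3->Pub1: 10 kegs
  Brewery3->Pub2: 10 kegs
Total cost = $400.
The route Brewery1→Pub1 is not used.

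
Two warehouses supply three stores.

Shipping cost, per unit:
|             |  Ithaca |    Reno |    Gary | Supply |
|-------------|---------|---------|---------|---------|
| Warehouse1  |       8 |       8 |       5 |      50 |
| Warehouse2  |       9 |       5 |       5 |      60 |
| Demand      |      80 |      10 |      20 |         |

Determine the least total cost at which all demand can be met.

820

An optimal shipping plan:
  Warehouse1→Ithaca: 50 units
  Warehouse2→Ithaca: 30 units
  Warehouse2→Reno: 10 units
  Warehouse2→Gary: 20 units
Total cost = 820.
(Supply check: Warehouse1 ships 50; Warehouse2 ships 60.)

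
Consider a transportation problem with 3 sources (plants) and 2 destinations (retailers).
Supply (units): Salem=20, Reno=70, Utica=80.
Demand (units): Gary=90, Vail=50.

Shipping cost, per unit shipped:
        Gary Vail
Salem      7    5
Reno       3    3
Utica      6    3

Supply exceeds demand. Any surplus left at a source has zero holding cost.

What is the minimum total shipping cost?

480

A cheapest plan:
  Reno→Gary: 70 units
  Utica→Gary: 20 units
  Utica→Vail: 50 units
Total cost = 480.
(Supply check: Salem ships 0; Reno ships 70; Utica ships 70.)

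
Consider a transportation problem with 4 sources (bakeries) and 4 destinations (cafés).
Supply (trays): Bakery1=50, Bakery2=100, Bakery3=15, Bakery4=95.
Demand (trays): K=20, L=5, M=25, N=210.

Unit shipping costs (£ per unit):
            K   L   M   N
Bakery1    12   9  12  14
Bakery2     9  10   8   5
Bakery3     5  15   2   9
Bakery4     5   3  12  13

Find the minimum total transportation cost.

2235

A cheapest plan:
  Bakery1 to M: 10 trays
  Bakery1 to N: 40 trays
  Bakery2 to N: 100 trays
  Bakery3 to M: 15 trays
  Bakery4 to K: 20 trays
  Bakery4 to L: 5 trays
  Bakery4 to N: 70 trays
Total cost = £2235.
(Supply check: Bakery1 ships 50; Bakery2 ships 100; Bakery3 ships 15; Bakery4 ships 95.)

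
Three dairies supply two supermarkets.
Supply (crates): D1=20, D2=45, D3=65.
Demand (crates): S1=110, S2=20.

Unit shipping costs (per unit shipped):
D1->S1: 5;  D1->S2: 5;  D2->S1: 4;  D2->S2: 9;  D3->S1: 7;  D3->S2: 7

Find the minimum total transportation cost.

A cheapest plan:
  D1 to S1: 20 × 5 = 100
  D2 to S1: 45 × 4 = 180
  D3 to S1: 45 × 7 = 315
  D3 to S2: 20 × 7 = 140
Total = 100 + 180 + 315 + 140 = 735.

735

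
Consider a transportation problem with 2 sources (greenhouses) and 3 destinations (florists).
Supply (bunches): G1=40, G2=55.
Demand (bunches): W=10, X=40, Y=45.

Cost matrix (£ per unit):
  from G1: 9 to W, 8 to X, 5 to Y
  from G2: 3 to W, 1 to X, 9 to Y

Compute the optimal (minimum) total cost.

315

An optimal shipping plan:
  G1 to Y: 40 × £5 = £200
  G2 to W: 10 × £3 = £30
  G2 to X: 40 × £1 = £40
  G2 to Y: 5 × £9 = £45
Total = 200 + 30 + 40 + 45 = £315.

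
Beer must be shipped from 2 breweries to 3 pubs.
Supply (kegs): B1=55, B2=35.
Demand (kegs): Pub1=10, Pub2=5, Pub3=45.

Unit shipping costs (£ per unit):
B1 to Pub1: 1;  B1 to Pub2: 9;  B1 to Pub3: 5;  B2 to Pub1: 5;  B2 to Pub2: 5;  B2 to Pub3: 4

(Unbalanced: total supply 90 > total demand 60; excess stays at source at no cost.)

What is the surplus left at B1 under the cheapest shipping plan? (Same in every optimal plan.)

An optimal plan:
  B1->Pub1: 10 × £1 = £10
  B1->Pub3: 15 × £5 = £75
  B2->Pub2: 5 × £5 = £25
  B2->Pub3: 30 × £4 = £120
Total cost = £230.
B1 ships 25 of its 55, leaving 30.

30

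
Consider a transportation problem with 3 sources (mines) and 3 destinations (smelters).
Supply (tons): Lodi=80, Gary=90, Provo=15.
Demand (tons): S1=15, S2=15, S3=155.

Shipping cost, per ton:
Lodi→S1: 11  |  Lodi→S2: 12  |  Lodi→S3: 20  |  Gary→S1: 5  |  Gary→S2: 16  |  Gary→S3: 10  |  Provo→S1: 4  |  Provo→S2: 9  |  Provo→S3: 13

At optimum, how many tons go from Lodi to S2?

Solving gives:
  Lodi->S2: 15 × 12 = 180
  Lodi->S3: 65 × 20 = 1300
  Gary->S3: 90 × 10 = 900
  Provo->S1: 15 × 4 = 60
Total cost = 2440.
So Lodi→S2 carries 15 tons.

15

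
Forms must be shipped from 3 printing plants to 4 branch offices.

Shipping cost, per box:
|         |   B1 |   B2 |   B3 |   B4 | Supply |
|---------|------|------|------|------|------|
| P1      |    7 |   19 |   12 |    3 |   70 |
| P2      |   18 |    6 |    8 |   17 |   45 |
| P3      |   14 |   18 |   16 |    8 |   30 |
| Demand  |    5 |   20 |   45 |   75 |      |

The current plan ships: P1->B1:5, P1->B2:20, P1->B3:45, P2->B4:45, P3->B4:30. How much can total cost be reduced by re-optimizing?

1010

Current plan cost = 5·7 + 20·19 + 45·12 + 45·17 + 30·8 = 1960.
Optimal plan:
  P1 to B1: 5 × 7 = 35
  P1 to B4: 65 × 3 = 195
  P2 to B2: 20 × 6 = 120
  P2 to B3: 25 × 8 = 200
  P3 to B3: 20 × 16 = 320
  P3 to B4: 10 × 8 = 80
Optimal cost = 950.
Saving = 1960 − 950 = 1010.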